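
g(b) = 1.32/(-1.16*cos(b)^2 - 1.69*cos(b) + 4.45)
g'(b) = 1.32*(-2.32*sin(b)*cos(b) - 1.69*sin(b))/(-1.16*cos(b)^2 - 1.69*cos(b) + 4.45)^2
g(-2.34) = 0.26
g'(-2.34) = 0.00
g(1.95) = 0.27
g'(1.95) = -0.04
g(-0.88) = 0.45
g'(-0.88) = 0.38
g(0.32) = 0.73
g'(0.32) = -0.50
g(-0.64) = 0.56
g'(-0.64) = 0.51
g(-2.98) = 0.26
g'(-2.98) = -0.01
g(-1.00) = 0.41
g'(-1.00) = 0.32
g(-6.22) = 0.82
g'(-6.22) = -0.13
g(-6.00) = 0.75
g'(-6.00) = -0.47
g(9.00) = 0.26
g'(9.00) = 0.01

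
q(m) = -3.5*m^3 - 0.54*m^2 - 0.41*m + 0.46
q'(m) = -10.5*m^2 - 1.08*m - 0.41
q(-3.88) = 198.36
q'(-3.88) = -154.29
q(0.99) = -3.87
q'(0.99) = -11.77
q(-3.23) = 114.09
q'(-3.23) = -106.47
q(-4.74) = 363.01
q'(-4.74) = -231.20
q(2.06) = -33.27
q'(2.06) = -47.19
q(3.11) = -111.32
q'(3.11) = -105.33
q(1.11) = -5.45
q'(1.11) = -14.55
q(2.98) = -98.18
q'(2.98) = -96.87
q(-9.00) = 2511.91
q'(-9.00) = -841.19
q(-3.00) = 91.33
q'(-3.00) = -91.67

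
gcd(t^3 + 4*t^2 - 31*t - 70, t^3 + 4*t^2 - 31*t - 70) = t^3 + 4*t^2 - 31*t - 70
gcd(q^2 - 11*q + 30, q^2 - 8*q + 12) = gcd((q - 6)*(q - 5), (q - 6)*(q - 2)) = q - 6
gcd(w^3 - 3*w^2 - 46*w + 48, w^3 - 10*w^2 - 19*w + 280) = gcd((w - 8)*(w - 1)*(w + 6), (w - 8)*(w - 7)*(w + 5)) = w - 8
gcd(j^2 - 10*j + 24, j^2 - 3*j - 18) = j - 6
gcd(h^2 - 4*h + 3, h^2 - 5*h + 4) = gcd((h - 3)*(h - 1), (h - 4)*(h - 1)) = h - 1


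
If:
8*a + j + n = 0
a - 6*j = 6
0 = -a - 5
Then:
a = -5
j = -11/6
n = 251/6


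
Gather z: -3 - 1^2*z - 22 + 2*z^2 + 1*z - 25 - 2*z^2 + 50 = 0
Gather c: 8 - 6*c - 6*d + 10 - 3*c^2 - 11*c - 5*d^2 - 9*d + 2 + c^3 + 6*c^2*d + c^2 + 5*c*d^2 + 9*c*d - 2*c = c^3 + c^2*(6*d - 2) + c*(5*d^2 + 9*d - 19) - 5*d^2 - 15*d + 20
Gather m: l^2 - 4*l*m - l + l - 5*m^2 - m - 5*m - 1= l^2 - 5*m^2 + m*(-4*l - 6) - 1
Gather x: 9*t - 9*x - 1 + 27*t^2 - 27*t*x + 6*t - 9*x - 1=27*t^2 + 15*t + x*(-27*t - 18) - 2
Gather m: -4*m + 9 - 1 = 8 - 4*m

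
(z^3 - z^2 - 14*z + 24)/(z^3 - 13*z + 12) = (z - 2)/(z - 1)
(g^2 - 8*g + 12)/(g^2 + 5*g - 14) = (g - 6)/(g + 7)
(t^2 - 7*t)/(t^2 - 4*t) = (t - 7)/(t - 4)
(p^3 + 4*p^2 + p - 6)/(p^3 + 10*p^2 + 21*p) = (p^2 + p - 2)/(p*(p + 7))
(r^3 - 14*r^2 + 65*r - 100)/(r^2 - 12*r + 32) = (r^2 - 10*r + 25)/(r - 8)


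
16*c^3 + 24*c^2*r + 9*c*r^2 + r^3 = (c + r)*(4*c + r)^2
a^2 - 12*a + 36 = (a - 6)^2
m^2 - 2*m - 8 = (m - 4)*(m + 2)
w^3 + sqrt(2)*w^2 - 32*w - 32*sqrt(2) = (w - 4*sqrt(2))*(w + sqrt(2))*(w + 4*sqrt(2))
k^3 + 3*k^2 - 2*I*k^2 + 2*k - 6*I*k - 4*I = (k + 1)*(k + 2)*(k - 2*I)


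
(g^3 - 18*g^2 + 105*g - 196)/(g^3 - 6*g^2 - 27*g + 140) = (g - 7)/(g + 5)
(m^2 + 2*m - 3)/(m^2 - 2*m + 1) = (m + 3)/(m - 1)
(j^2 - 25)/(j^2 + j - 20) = (j - 5)/(j - 4)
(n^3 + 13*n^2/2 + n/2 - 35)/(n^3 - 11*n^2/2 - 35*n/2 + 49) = (n + 5)/(n - 7)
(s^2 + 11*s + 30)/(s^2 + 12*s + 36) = (s + 5)/(s + 6)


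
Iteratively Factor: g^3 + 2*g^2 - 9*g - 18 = (g + 2)*(g^2 - 9) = (g + 2)*(g + 3)*(g - 3)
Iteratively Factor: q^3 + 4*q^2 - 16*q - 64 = (q - 4)*(q^2 + 8*q + 16) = (q - 4)*(q + 4)*(q + 4)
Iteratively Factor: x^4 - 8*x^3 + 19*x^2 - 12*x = (x - 4)*(x^3 - 4*x^2 + 3*x) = (x - 4)*(x - 1)*(x^2 - 3*x) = (x - 4)*(x - 3)*(x - 1)*(x)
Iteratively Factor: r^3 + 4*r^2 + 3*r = (r + 1)*(r^2 + 3*r) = (r + 1)*(r + 3)*(r)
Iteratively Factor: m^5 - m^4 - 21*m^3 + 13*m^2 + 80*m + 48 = (m + 1)*(m^4 - 2*m^3 - 19*m^2 + 32*m + 48) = (m - 4)*(m + 1)*(m^3 + 2*m^2 - 11*m - 12) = (m - 4)*(m + 1)*(m + 4)*(m^2 - 2*m - 3) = (m - 4)*(m - 3)*(m + 1)*(m + 4)*(m + 1)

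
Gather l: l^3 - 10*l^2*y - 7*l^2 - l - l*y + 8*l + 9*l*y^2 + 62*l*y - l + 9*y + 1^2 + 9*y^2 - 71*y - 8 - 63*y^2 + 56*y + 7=l^3 + l^2*(-10*y - 7) + l*(9*y^2 + 61*y + 6) - 54*y^2 - 6*y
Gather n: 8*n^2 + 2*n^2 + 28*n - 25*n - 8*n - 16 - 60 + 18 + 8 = 10*n^2 - 5*n - 50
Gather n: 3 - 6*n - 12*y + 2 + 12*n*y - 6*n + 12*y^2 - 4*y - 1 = n*(12*y - 12) + 12*y^2 - 16*y + 4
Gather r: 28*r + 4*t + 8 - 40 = 28*r + 4*t - 32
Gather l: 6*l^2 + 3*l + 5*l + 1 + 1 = 6*l^2 + 8*l + 2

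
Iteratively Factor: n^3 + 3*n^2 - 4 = (n + 2)*(n^2 + n - 2) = (n - 1)*(n + 2)*(n + 2)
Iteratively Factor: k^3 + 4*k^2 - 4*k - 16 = (k + 4)*(k^2 - 4) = (k - 2)*(k + 4)*(k + 2)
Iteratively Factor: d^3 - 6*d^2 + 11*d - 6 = (d - 2)*(d^2 - 4*d + 3) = (d - 3)*(d - 2)*(d - 1)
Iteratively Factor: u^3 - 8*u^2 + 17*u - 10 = (u - 5)*(u^2 - 3*u + 2) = (u - 5)*(u - 2)*(u - 1)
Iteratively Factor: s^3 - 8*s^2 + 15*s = (s)*(s^2 - 8*s + 15) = s*(s - 5)*(s - 3)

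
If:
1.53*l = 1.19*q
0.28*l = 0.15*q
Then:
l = 0.00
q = 0.00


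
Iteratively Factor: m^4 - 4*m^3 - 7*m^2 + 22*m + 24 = (m + 1)*(m^3 - 5*m^2 - 2*m + 24) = (m - 3)*(m + 1)*(m^2 - 2*m - 8) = (m - 3)*(m + 1)*(m + 2)*(m - 4)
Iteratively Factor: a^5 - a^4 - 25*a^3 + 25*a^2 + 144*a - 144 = (a - 3)*(a^4 + 2*a^3 - 19*a^2 - 32*a + 48) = (a - 3)*(a - 1)*(a^3 + 3*a^2 - 16*a - 48) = (a - 3)*(a - 1)*(a + 3)*(a^2 - 16) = (a - 3)*(a - 1)*(a + 3)*(a + 4)*(a - 4)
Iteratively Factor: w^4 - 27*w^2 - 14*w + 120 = (w + 3)*(w^3 - 3*w^2 - 18*w + 40) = (w + 3)*(w + 4)*(w^2 - 7*w + 10) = (w - 2)*(w + 3)*(w + 4)*(w - 5)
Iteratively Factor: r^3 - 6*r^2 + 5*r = (r - 1)*(r^2 - 5*r) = (r - 5)*(r - 1)*(r)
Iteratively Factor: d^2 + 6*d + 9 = (d + 3)*(d + 3)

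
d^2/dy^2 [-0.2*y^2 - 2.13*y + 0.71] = -0.400000000000000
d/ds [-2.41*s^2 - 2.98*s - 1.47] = -4.82*s - 2.98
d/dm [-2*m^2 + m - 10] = 1 - 4*m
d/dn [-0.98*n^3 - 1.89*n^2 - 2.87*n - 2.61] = -2.94*n^2 - 3.78*n - 2.87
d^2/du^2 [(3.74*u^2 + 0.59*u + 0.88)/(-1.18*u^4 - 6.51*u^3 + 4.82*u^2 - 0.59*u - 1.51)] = (-31.245456*u^8 - 182.237784*u^7 - 456.568828*u^6 - 301.445514*u^5 + 2.22526799999991*u^4 + 930.930114*u^3 - 217.856916*u^2 + 41.153364*u - 29.426174)/(1.643032*u^12 + 27.193572*u^11 + 129.89145*u^10 + 56.2013429999999*u^9 - 497.072406*u^8 + 578.204553*u^7 - 81.374525*u^6 - 230.059179*u^5 + 143.079354*u^4 + 18.970904*u^3 - 31.393353*u^2 + 4.035777*u + 3.442951)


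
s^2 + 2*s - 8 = (s - 2)*(s + 4)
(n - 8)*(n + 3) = n^2 - 5*n - 24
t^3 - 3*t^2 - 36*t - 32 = (t - 8)*(t + 1)*(t + 4)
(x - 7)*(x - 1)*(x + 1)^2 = x^4 - 6*x^3 - 8*x^2 + 6*x + 7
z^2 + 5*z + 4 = (z + 1)*(z + 4)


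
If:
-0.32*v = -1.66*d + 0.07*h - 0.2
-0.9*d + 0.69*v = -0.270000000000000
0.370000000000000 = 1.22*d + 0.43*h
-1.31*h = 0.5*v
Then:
No Solution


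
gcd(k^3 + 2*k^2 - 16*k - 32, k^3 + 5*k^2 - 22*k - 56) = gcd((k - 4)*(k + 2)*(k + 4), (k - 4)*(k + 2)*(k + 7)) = k^2 - 2*k - 8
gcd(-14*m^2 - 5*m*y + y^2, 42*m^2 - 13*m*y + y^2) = -7*m + y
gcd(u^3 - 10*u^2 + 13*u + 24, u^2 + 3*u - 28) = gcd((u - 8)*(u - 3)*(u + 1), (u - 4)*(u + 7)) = 1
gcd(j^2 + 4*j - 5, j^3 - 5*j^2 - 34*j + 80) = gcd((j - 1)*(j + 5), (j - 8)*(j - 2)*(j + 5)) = j + 5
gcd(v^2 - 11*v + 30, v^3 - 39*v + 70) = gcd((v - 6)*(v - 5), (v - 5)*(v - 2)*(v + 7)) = v - 5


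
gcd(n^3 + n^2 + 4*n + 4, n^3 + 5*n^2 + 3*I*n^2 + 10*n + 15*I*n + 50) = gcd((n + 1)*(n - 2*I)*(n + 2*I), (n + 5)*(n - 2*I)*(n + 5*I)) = n - 2*I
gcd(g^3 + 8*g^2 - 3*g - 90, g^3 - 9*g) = g - 3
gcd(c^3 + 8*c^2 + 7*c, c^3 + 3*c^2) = c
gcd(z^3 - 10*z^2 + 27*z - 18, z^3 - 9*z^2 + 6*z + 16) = 1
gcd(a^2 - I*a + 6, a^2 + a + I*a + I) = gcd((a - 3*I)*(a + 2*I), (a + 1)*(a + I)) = 1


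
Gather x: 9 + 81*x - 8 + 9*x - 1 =90*x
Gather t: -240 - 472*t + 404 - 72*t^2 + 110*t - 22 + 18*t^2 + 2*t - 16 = -54*t^2 - 360*t + 126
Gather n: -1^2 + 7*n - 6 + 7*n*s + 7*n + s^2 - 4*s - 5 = n*(7*s + 14) + s^2 - 4*s - 12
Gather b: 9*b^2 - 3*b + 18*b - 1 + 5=9*b^2 + 15*b + 4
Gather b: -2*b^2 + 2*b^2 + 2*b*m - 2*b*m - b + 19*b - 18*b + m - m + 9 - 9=0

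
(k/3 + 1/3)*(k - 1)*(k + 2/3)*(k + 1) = k^4/3 + 5*k^3/9 - k^2/9 - 5*k/9 - 2/9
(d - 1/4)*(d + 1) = d^2 + 3*d/4 - 1/4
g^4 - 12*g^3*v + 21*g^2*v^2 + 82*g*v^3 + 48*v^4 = (g - 8*v)*(g - 6*v)*(g + v)^2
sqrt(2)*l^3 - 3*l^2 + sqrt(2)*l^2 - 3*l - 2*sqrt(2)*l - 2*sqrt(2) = (l + 1)*(l - 2*sqrt(2))*(sqrt(2)*l + 1)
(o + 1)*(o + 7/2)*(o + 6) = o^3 + 21*o^2/2 + 61*o/2 + 21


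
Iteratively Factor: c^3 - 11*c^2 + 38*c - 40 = (c - 5)*(c^2 - 6*c + 8) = (c - 5)*(c - 4)*(c - 2)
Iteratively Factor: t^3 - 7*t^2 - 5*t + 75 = (t - 5)*(t^2 - 2*t - 15) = (t - 5)*(t + 3)*(t - 5)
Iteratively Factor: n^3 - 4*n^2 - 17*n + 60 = (n + 4)*(n^2 - 8*n + 15) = (n - 5)*(n + 4)*(n - 3)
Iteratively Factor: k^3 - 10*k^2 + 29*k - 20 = (k - 4)*(k^2 - 6*k + 5) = (k - 5)*(k - 4)*(k - 1)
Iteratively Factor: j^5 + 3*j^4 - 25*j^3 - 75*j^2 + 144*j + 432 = (j + 3)*(j^4 - 25*j^2 + 144) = (j - 3)*(j + 3)*(j^3 + 3*j^2 - 16*j - 48) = (j - 3)*(j + 3)^2*(j^2 - 16) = (j - 4)*(j - 3)*(j + 3)^2*(j + 4)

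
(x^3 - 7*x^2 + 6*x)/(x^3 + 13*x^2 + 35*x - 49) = x*(x - 6)/(x^2 + 14*x + 49)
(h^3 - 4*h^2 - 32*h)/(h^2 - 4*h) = (h^2 - 4*h - 32)/(h - 4)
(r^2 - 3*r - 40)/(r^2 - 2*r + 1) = (r^2 - 3*r - 40)/(r^2 - 2*r + 1)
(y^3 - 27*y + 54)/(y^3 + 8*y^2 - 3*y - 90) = (y - 3)/(y + 5)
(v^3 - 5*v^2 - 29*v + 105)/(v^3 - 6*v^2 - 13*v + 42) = (v^2 + 2*v - 15)/(v^2 + v - 6)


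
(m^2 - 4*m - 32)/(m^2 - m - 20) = (m - 8)/(m - 5)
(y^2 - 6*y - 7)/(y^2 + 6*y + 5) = (y - 7)/(y + 5)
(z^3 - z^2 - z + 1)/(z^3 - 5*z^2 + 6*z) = (z^3 - z^2 - z + 1)/(z*(z^2 - 5*z + 6))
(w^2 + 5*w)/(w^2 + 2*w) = (w + 5)/(w + 2)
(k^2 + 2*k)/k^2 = (k + 2)/k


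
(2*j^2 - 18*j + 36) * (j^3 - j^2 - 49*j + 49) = 2*j^5 - 20*j^4 - 44*j^3 + 944*j^2 - 2646*j + 1764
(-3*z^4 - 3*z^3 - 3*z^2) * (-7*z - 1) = 21*z^5 + 24*z^4 + 24*z^3 + 3*z^2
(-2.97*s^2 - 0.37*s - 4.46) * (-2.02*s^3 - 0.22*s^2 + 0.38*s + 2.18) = 5.9994*s^5 + 1.4008*s^4 + 7.962*s^3 - 5.634*s^2 - 2.5014*s - 9.7228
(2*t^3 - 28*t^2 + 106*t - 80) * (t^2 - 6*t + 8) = 2*t^5 - 40*t^4 + 290*t^3 - 940*t^2 + 1328*t - 640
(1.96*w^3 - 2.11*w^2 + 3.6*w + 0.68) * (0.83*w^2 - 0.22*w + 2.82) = 1.6268*w^5 - 2.1825*w^4 + 8.9794*w^3 - 6.1778*w^2 + 10.0024*w + 1.9176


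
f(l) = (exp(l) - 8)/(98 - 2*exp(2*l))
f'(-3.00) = 0.00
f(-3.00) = -0.08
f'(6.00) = 0.00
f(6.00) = 0.00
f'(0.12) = 0.01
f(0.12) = -0.07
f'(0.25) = 0.01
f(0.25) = -0.07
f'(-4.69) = 0.00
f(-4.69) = -0.08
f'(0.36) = 0.01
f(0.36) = -0.07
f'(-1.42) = 0.00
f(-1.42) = -0.08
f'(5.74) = 0.00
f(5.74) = -0.00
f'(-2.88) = 0.00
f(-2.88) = -0.08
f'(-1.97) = 0.00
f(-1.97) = -0.08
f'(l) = exp(l)/(98 - 2*exp(2*l)) + 4*(exp(l) - 8)*exp(2*l)/(98 - 2*exp(2*l))^2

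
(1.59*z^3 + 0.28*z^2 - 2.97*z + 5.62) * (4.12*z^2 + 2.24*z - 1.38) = 6.5508*z^5 + 4.7152*z^4 - 13.8034*z^3 + 16.1152*z^2 + 16.6874*z - 7.7556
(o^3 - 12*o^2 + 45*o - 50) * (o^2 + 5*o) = o^5 - 7*o^4 - 15*o^3 + 175*o^2 - 250*o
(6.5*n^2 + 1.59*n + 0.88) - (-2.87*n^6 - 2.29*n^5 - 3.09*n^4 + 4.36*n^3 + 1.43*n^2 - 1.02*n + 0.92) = 2.87*n^6 + 2.29*n^5 + 3.09*n^4 - 4.36*n^3 + 5.07*n^2 + 2.61*n - 0.04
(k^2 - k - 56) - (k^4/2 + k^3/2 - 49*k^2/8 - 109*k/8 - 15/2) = -k^4/2 - k^3/2 + 57*k^2/8 + 101*k/8 - 97/2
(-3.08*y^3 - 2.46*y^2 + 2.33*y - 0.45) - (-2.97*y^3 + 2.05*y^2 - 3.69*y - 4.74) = -0.11*y^3 - 4.51*y^2 + 6.02*y + 4.29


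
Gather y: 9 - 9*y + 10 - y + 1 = 20 - 10*y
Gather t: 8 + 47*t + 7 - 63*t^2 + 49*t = -63*t^2 + 96*t + 15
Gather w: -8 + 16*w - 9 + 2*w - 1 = 18*w - 18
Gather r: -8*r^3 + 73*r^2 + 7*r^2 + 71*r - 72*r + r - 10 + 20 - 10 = -8*r^3 + 80*r^2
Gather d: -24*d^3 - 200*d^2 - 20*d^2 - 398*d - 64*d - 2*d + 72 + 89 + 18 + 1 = -24*d^3 - 220*d^2 - 464*d + 180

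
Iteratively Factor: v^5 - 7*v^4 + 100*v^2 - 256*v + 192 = (v + 4)*(v^4 - 11*v^3 + 44*v^2 - 76*v + 48) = (v - 2)*(v + 4)*(v^3 - 9*v^2 + 26*v - 24) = (v - 3)*(v - 2)*(v + 4)*(v^2 - 6*v + 8) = (v - 4)*(v - 3)*(v - 2)*(v + 4)*(v - 2)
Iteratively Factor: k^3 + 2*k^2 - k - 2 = (k + 1)*(k^2 + k - 2) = (k + 1)*(k + 2)*(k - 1)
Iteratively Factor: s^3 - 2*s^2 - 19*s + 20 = (s - 1)*(s^2 - s - 20) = (s - 1)*(s + 4)*(s - 5)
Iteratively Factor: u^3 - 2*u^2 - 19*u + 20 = (u + 4)*(u^2 - 6*u + 5) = (u - 1)*(u + 4)*(u - 5)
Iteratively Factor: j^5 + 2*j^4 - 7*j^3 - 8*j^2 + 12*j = (j - 1)*(j^4 + 3*j^3 - 4*j^2 - 12*j) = j*(j - 1)*(j^3 + 3*j^2 - 4*j - 12) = j*(j - 1)*(j + 2)*(j^2 + j - 6) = j*(j - 2)*(j - 1)*(j + 2)*(j + 3)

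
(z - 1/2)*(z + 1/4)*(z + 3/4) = z^3 + z^2/2 - 5*z/16 - 3/32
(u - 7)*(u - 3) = u^2 - 10*u + 21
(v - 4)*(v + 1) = v^2 - 3*v - 4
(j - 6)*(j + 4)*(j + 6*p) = j^3 + 6*j^2*p - 2*j^2 - 12*j*p - 24*j - 144*p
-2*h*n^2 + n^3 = n^2*(-2*h + n)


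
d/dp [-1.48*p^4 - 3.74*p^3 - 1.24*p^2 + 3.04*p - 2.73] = -5.92*p^3 - 11.22*p^2 - 2.48*p + 3.04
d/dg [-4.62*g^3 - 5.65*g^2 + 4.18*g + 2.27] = -13.86*g^2 - 11.3*g + 4.18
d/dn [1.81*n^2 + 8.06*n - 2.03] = 3.62*n + 8.06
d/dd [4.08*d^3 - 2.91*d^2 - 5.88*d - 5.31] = 12.24*d^2 - 5.82*d - 5.88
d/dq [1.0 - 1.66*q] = -1.66000000000000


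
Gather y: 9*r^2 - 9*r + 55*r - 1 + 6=9*r^2 + 46*r + 5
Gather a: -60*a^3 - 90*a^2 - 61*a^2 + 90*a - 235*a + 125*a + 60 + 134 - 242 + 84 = -60*a^3 - 151*a^2 - 20*a + 36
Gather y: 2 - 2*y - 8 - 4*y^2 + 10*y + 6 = -4*y^2 + 8*y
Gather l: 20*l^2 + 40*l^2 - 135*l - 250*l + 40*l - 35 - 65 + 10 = 60*l^2 - 345*l - 90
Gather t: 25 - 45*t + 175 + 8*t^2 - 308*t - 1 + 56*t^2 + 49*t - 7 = 64*t^2 - 304*t + 192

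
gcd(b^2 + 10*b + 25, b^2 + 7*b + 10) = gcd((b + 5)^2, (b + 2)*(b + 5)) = b + 5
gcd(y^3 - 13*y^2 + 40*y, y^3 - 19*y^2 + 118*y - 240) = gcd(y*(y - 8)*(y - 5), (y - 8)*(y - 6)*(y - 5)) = y^2 - 13*y + 40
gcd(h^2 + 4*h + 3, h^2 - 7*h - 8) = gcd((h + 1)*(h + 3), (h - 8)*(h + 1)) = h + 1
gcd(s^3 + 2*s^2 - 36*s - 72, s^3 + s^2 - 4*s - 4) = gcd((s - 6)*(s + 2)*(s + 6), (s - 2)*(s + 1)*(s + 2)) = s + 2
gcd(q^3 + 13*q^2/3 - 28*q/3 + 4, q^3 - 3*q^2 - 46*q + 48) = q^2 + 5*q - 6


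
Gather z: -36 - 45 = -81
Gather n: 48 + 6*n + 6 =6*n + 54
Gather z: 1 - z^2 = 1 - z^2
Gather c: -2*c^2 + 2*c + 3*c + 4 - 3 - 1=-2*c^2 + 5*c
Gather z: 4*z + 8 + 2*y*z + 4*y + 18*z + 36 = 4*y + z*(2*y + 22) + 44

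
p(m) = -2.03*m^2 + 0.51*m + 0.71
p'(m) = 0.51 - 4.06*m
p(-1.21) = -2.88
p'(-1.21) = 5.42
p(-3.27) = -22.66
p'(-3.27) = 13.79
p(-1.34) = -3.62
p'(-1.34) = 5.95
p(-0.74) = -0.78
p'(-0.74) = 3.51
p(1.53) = -3.26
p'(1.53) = -5.70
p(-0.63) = -0.42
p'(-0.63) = 3.07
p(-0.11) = 0.63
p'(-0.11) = 0.96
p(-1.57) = -5.09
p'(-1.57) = 6.88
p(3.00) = -16.03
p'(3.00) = -11.67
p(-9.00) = -168.31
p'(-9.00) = 37.05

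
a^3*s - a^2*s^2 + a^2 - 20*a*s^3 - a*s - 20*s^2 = (a - 5*s)*(a + 4*s)*(a*s + 1)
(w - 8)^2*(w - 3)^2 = w^4 - 22*w^3 + 169*w^2 - 528*w + 576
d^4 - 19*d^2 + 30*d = d*(d - 3)*(d - 2)*(d + 5)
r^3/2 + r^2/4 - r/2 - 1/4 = (r/2 + 1/2)*(r - 1)*(r + 1/2)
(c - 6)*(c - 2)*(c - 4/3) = c^3 - 28*c^2/3 + 68*c/3 - 16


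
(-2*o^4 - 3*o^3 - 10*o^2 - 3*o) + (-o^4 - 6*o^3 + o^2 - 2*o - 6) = -3*o^4 - 9*o^3 - 9*o^2 - 5*o - 6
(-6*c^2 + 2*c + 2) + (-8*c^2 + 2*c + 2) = -14*c^2 + 4*c + 4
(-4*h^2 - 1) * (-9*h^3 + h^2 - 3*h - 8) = 36*h^5 - 4*h^4 + 21*h^3 + 31*h^2 + 3*h + 8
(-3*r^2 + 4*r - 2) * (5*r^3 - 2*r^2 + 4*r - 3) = -15*r^5 + 26*r^4 - 30*r^3 + 29*r^2 - 20*r + 6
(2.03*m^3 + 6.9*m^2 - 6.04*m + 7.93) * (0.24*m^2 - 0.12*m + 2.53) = 0.4872*m^5 + 1.4124*m^4 + 2.8583*m^3 + 20.085*m^2 - 16.2328*m + 20.0629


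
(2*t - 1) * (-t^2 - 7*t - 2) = -2*t^3 - 13*t^2 + 3*t + 2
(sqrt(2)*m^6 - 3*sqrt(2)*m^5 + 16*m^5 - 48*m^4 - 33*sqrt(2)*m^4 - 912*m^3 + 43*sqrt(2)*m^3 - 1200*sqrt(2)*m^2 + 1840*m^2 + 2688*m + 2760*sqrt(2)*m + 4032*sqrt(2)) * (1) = sqrt(2)*m^6 - 3*sqrt(2)*m^5 + 16*m^5 - 48*m^4 - 33*sqrt(2)*m^4 - 912*m^3 + 43*sqrt(2)*m^3 - 1200*sqrt(2)*m^2 + 1840*m^2 + 2688*m + 2760*sqrt(2)*m + 4032*sqrt(2)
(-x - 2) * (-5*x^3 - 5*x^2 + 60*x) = 5*x^4 + 15*x^3 - 50*x^2 - 120*x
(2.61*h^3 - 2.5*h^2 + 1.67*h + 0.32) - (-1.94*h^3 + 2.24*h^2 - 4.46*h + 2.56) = 4.55*h^3 - 4.74*h^2 + 6.13*h - 2.24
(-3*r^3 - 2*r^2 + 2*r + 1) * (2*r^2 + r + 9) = -6*r^5 - 7*r^4 - 25*r^3 - 14*r^2 + 19*r + 9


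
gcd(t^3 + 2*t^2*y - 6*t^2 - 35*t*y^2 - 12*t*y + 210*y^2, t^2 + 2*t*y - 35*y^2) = -t^2 - 2*t*y + 35*y^2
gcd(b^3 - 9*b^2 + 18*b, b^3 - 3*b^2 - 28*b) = b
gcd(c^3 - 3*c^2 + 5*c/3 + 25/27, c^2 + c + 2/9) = c + 1/3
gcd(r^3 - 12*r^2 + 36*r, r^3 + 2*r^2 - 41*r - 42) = r - 6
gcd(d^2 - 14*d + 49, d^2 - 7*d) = d - 7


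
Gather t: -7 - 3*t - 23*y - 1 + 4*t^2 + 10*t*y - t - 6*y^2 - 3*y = 4*t^2 + t*(10*y - 4) - 6*y^2 - 26*y - 8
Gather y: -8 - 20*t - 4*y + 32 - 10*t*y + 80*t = 60*t + y*(-10*t - 4) + 24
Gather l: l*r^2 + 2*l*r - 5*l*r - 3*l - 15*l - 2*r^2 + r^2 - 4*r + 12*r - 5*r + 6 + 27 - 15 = l*(r^2 - 3*r - 18) - r^2 + 3*r + 18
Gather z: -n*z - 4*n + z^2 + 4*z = -4*n + z^2 + z*(4 - n)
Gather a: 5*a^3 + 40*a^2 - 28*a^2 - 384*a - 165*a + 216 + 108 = 5*a^3 + 12*a^2 - 549*a + 324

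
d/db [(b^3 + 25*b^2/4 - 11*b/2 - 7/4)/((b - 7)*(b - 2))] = (4*b^4 - 72*b^3 - 35*b^2 + 714*b - 371)/(4*(b^4 - 18*b^3 + 109*b^2 - 252*b + 196))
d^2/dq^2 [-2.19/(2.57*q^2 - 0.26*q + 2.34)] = (28.929462*q^2 - 2.926716*q - 2.19*(5.14*q - 0.26)*(10.28*q - 0.52) + 26.340444)/(2.57*q^2 - 0.26*q + 2.34)^3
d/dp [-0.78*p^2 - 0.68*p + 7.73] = -1.56*p - 0.68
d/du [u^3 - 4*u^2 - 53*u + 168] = 3*u^2 - 8*u - 53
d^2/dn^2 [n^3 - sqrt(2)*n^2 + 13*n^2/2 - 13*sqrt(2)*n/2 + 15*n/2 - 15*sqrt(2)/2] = 6*n - 2*sqrt(2) + 13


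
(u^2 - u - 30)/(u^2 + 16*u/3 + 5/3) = 3*(u - 6)/(3*u + 1)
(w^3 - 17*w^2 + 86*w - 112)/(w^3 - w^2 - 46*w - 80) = (w^2 - 9*w + 14)/(w^2 + 7*w + 10)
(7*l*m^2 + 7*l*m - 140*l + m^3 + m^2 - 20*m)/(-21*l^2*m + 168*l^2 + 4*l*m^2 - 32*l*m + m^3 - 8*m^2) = (-m^2 - m + 20)/(3*l*m - 24*l - m^2 + 8*m)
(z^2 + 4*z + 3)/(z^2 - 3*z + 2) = (z^2 + 4*z + 3)/(z^2 - 3*z + 2)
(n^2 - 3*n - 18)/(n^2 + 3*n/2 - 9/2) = 2*(n - 6)/(2*n - 3)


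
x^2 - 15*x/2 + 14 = (x - 4)*(x - 7/2)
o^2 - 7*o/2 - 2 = (o - 4)*(o + 1/2)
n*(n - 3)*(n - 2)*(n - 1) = n^4 - 6*n^3 + 11*n^2 - 6*n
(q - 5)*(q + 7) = q^2 + 2*q - 35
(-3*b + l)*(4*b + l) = -12*b^2 + b*l + l^2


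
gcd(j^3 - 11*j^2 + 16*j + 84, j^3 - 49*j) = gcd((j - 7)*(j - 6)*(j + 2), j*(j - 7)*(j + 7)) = j - 7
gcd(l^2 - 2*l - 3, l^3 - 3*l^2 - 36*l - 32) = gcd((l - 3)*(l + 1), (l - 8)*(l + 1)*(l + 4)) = l + 1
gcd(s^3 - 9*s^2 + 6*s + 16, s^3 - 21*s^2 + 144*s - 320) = s - 8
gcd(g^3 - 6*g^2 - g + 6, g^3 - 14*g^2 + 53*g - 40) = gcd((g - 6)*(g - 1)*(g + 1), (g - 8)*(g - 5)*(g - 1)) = g - 1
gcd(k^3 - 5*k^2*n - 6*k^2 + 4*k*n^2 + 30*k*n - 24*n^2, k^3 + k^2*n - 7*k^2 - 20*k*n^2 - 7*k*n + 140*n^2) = k - 4*n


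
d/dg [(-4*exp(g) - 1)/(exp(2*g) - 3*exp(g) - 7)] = (4*exp(2*g) + 2*exp(g) + 25)*exp(g)/(exp(4*g) - 6*exp(3*g) - 5*exp(2*g) + 42*exp(g) + 49)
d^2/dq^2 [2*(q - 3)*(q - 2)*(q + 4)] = 12*q - 4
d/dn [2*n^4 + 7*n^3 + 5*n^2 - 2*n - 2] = 8*n^3 + 21*n^2 + 10*n - 2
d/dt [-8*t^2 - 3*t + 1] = -16*t - 3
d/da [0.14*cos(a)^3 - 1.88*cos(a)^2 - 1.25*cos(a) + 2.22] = (-0.42*cos(a)^2 + 3.76*cos(a) + 1.25)*sin(a)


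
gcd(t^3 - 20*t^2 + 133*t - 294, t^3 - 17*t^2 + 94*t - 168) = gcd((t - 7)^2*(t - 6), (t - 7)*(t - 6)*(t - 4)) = t^2 - 13*t + 42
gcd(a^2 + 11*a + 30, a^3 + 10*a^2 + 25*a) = a + 5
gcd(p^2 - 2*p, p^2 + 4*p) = p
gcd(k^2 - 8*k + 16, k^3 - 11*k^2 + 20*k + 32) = k - 4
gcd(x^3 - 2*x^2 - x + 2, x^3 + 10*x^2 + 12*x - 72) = x - 2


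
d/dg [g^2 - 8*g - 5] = 2*g - 8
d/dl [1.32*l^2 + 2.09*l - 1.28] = 2.64*l + 2.09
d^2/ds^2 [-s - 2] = 0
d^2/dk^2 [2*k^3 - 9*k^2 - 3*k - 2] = 12*k - 18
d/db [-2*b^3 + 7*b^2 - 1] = 2*b*(7 - 3*b)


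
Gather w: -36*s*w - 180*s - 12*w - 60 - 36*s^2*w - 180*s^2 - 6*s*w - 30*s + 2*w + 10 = -180*s^2 - 210*s + w*(-36*s^2 - 42*s - 10) - 50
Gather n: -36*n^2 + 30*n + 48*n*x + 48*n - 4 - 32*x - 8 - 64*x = -36*n^2 + n*(48*x + 78) - 96*x - 12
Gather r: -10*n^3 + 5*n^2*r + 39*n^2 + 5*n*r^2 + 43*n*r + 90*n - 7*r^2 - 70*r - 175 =-10*n^3 + 39*n^2 + 90*n + r^2*(5*n - 7) + r*(5*n^2 + 43*n - 70) - 175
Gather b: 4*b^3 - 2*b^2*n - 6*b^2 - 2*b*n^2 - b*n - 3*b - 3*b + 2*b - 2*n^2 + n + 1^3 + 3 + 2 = 4*b^3 + b^2*(-2*n - 6) + b*(-2*n^2 - n - 4) - 2*n^2 + n + 6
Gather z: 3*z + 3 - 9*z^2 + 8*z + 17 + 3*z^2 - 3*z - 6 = -6*z^2 + 8*z + 14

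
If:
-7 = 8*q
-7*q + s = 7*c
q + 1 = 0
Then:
No Solution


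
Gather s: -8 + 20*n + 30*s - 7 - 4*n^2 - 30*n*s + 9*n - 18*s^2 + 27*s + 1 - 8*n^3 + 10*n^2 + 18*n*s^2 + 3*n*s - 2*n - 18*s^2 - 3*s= -8*n^3 + 6*n^2 + 27*n + s^2*(18*n - 36) + s*(54 - 27*n) - 14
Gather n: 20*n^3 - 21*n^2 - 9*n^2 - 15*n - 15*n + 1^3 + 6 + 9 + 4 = 20*n^3 - 30*n^2 - 30*n + 20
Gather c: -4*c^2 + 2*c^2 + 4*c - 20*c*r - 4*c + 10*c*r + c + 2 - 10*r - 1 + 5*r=-2*c^2 + c*(1 - 10*r) - 5*r + 1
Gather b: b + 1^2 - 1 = b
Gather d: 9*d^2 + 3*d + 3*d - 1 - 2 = 9*d^2 + 6*d - 3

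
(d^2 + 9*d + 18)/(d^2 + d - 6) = (d + 6)/(d - 2)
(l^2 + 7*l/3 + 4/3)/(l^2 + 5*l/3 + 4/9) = 3*(l + 1)/(3*l + 1)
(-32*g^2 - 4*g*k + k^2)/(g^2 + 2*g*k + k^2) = (-32*g^2 - 4*g*k + k^2)/(g^2 + 2*g*k + k^2)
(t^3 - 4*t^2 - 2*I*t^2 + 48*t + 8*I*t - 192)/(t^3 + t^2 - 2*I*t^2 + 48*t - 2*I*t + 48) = (t - 4)/(t + 1)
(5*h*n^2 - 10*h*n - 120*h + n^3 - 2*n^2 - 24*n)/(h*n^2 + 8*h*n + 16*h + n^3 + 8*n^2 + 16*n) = (5*h*n - 30*h + n^2 - 6*n)/(h*n + 4*h + n^2 + 4*n)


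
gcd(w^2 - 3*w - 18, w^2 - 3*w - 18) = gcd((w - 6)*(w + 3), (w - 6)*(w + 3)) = w^2 - 3*w - 18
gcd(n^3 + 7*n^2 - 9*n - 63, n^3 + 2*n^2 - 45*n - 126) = n + 3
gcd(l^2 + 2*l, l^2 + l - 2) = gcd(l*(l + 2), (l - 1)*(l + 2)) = l + 2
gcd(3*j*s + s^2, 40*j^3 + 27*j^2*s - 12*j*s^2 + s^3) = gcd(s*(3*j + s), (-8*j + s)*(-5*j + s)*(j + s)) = 1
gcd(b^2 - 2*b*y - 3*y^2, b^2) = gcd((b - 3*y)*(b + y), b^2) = 1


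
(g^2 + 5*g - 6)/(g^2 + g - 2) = (g + 6)/(g + 2)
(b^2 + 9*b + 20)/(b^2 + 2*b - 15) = (b + 4)/(b - 3)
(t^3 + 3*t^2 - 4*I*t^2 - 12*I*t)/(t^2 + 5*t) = (t^2 + t*(3 - 4*I) - 12*I)/(t + 5)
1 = 1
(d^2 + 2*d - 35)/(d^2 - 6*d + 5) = (d + 7)/(d - 1)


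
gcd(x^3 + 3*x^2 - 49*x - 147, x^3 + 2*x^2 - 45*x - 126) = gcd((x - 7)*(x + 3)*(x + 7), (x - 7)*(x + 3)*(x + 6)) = x^2 - 4*x - 21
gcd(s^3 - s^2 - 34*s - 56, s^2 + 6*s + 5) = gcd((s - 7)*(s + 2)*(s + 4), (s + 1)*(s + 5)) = 1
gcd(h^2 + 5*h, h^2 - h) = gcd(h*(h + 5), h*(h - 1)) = h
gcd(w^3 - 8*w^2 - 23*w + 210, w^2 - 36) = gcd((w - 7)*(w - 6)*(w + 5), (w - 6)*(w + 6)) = w - 6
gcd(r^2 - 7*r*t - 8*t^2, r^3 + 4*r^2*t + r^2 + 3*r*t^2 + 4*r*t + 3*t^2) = r + t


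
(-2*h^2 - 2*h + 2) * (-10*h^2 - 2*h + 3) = 20*h^4 + 24*h^3 - 22*h^2 - 10*h + 6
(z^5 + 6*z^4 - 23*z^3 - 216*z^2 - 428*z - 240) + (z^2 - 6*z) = z^5 + 6*z^4 - 23*z^3 - 215*z^2 - 434*z - 240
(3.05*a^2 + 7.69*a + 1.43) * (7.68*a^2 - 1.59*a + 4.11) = 23.424*a^4 + 54.2097*a^3 + 11.2908*a^2 + 29.3322*a + 5.8773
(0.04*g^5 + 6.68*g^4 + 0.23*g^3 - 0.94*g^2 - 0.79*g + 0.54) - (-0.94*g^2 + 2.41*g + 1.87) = 0.04*g^5 + 6.68*g^4 + 0.23*g^3 - 3.2*g - 1.33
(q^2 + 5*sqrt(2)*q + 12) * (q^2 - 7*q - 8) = q^4 - 7*q^3 + 5*sqrt(2)*q^3 - 35*sqrt(2)*q^2 + 4*q^2 - 84*q - 40*sqrt(2)*q - 96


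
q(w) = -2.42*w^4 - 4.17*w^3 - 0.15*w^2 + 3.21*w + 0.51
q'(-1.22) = 2.53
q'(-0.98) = 0.60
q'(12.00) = -18528.87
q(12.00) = -57369.45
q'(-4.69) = 728.05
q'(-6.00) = 1645.53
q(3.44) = -498.86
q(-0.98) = -1.09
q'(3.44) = -539.91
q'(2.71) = -282.13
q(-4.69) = -758.52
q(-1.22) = -1.42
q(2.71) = -205.41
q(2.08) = -76.28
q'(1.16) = -29.08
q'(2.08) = -138.65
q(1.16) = -6.86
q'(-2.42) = 67.86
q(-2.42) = -32.04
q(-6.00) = -2259.75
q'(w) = -9.68*w^3 - 12.51*w^2 - 0.3*w + 3.21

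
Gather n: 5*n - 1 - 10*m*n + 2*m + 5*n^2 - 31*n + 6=2*m + 5*n^2 + n*(-10*m - 26) + 5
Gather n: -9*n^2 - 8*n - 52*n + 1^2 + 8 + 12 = -9*n^2 - 60*n + 21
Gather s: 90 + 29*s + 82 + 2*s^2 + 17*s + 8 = 2*s^2 + 46*s + 180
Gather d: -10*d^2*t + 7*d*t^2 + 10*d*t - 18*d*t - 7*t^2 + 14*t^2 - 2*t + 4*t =-10*d^2*t + d*(7*t^2 - 8*t) + 7*t^2 + 2*t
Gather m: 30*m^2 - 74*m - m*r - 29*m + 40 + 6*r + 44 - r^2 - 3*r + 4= 30*m^2 + m*(-r - 103) - r^2 + 3*r + 88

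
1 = 1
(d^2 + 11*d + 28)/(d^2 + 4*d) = (d + 7)/d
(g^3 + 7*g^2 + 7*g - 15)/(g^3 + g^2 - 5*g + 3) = (g + 5)/(g - 1)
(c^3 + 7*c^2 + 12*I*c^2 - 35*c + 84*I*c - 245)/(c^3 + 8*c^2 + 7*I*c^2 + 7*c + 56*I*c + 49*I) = (c + 5*I)/(c + 1)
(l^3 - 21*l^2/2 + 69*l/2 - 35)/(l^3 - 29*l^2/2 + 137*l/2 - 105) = (l - 2)/(l - 6)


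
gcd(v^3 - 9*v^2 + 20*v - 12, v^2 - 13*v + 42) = v - 6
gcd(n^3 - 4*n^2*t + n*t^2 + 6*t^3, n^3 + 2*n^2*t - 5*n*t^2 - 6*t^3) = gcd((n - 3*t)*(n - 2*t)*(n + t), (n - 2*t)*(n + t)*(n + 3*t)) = -n^2 + n*t + 2*t^2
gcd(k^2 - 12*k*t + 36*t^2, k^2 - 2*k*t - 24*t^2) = -k + 6*t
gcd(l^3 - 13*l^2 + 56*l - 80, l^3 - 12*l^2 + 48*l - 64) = l^2 - 8*l + 16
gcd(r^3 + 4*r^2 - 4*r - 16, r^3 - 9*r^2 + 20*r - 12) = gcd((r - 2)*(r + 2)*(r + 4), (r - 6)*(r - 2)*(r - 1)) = r - 2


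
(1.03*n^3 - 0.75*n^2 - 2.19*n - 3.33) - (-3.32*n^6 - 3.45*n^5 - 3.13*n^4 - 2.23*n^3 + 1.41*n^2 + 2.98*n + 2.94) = 3.32*n^6 + 3.45*n^5 + 3.13*n^4 + 3.26*n^3 - 2.16*n^2 - 5.17*n - 6.27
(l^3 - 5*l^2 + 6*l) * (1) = l^3 - 5*l^2 + 6*l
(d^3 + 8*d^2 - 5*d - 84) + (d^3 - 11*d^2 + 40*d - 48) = 2*d^3 - 3*d^2 + 35*d - 132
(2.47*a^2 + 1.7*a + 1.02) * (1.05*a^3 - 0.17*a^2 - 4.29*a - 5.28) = 2.5935*a^5 + 1.3651*a^4 - 9.8143*a^3 - 20.508*a^2 - 13.3518*a - 5.3856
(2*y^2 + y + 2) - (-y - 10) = 2*y^2 + 2*y + 12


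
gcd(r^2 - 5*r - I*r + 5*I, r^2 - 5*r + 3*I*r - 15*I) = r - 5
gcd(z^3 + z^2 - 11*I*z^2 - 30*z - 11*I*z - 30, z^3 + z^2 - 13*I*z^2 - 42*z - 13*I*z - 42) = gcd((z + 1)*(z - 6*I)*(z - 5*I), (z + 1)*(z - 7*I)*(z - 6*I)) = z^2 + z*(1 - 6*I) - 6*I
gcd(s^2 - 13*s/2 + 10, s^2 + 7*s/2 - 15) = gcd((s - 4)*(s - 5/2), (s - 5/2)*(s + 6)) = s - 5/2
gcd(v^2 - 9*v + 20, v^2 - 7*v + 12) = v - 4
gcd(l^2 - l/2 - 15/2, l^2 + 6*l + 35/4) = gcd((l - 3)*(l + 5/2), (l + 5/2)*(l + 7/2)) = l + 5/2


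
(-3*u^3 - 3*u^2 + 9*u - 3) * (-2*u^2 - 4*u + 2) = 6*u^5 + 18*u^4 - 12*u^3 - 36*u^2 + 30*u - 6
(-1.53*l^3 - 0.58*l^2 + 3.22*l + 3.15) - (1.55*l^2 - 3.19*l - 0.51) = -1.53*l^3 - 2.13*l^2 + 6.41*l + 3.66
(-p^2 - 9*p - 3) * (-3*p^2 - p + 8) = 3*p^4 + 28*p^3 + 10*p^2 - 69*p - 24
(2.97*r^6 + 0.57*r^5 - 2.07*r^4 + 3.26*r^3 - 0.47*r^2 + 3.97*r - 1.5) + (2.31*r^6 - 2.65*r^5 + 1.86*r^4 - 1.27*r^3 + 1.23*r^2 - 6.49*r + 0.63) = 5.28*r^6 - 2.08*r^5 - 0.21*r^4 + 1.99*r^3 + 0.76*r^2 - 2.52*r - 0.87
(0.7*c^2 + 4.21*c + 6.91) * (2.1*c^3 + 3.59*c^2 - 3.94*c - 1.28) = 1.47*c^5 + 11.354*c^4 + 26.8669*c^3 + 7.3235*c^2 - 32.6142*c - 8.8448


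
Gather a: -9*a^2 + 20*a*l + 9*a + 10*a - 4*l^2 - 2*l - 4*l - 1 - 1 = -9*a^2 + a*(20*l + 19) - 4*l^2 - 6*l - 2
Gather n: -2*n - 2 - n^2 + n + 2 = -n^2 - n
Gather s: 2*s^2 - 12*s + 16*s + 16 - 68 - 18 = 2*s^2 + 4*s - 70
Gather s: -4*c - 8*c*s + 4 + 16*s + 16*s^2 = -4*c + 16*s^2 + s*(16 - 8*c) + 4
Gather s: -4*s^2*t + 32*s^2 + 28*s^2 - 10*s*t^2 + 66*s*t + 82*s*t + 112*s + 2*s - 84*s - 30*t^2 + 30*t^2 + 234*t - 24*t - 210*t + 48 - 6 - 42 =s^2*(60 - 4*t) + s*(-10*t^2 + 148*t + 30)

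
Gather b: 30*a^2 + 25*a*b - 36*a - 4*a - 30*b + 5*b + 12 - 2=30*a^2 - 40*a + b*(25*a - 25) + 10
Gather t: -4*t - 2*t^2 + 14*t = -2*t^2 + 10*t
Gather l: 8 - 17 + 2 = -7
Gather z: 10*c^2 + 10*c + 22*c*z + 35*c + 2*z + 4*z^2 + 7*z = 10*c^2 + 45*c + 4*z^2 + z*(22*c + 9)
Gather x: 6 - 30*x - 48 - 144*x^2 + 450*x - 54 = -144*x^2 + 420*x - 96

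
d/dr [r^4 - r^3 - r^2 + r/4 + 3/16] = 4*r^3 - 3*r^2 - 2*r + 1/4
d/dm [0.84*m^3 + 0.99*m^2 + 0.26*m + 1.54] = 2.52*m^2 + 1.98*m + 0.26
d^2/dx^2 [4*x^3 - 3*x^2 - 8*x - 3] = 24*x - 6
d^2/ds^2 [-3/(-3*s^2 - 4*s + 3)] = 6*(-9*s^2 - 12*s + 4*(3*s + 2)^2 + 9)/(3*s^2 + 4*s - 3)^3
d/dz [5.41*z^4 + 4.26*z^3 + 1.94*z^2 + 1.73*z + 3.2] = 21.64*z^3 + 12.78*z^2 + 3.88*z + 1.73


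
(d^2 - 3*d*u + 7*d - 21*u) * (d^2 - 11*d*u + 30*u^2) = d^4 - 14*d^3*u + 7*d^3 + 63*d^2*u^2 - 98*d^2*u - 90*d*u^3 + 441*d*u^2 - 630*u^3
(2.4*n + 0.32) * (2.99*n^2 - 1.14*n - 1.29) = 7.176*n^3 - 1.7792*n^2 - 3.4608*n - 0.4128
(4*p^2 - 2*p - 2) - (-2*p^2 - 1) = 6*p^2 - 2*p - 1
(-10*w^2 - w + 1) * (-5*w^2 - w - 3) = 50*w^4 + 15*w^3 + 26*w^2 + 2*w - 3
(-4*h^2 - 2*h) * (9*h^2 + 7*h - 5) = -36*h^4 - 46*h^3 + 6*h^2 + 10*h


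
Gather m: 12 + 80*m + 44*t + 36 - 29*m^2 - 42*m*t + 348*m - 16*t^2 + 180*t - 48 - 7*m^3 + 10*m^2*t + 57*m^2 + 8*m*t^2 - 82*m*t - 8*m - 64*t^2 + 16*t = -7*m^3 + m^2*(10*t + 28) + m*(8*t^2 - 124*t + 420) - 80*t^2 + 240*t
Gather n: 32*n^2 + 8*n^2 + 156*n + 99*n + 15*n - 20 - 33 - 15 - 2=40*n^2 + 270*n - 70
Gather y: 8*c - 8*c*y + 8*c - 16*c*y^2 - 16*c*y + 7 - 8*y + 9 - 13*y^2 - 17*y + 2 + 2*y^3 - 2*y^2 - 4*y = 16*c + 2*y^3 + y^2*(-16*c - 15) + y*(-24*c - 29) + 18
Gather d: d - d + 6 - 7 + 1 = 0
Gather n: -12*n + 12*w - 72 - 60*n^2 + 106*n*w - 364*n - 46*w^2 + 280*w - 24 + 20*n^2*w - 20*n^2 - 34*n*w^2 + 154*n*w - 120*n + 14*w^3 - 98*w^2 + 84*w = n^2*(20*w - 80) + n*(-34*w^2 + 260*w - 496) + 14*w^3 - 144*w^2 + 376*w - 96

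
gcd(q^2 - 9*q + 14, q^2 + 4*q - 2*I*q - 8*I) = 1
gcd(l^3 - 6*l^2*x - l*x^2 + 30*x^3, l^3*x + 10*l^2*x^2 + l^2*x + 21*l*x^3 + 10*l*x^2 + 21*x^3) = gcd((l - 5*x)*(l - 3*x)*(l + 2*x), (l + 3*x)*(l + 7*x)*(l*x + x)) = 1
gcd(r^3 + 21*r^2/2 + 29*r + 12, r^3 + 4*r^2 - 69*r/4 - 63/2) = r + 6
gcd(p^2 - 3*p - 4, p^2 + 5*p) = 1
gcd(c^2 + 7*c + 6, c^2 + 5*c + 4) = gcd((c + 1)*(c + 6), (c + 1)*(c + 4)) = c + 1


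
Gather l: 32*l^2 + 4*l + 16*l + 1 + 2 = 32*l^2 + 20*l + 3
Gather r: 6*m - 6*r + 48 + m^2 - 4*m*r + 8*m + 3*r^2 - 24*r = m^2 + 14*m + 3*r^2 + r*(-4*m - 30) + 48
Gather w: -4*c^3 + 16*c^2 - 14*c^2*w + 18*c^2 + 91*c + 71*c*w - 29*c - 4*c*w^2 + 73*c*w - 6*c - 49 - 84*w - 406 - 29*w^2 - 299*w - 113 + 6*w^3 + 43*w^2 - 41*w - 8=-4*c^3 + 34*c^2 + 56*c + 6*w^3 + w^2*(14 - 4*c) + w*(-14*c^2 + 144*c - 424) - 576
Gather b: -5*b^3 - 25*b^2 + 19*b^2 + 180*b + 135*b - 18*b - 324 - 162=-5*b^3 - 6*b^2 + 297*b - 486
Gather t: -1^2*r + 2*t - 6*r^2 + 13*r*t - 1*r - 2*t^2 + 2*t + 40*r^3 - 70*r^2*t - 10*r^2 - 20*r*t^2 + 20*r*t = 40*r^3 - 16*r^2 - 2*r + t^2*(-20*r - 2) + t*(-70*r^2 + 33*r + 4)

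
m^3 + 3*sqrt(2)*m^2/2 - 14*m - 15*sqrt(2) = (m - 5*sqrt(2)/2)*(m + sqrt(2))*(m + 3*sqrt(2))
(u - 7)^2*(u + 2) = u^3 - 12*u^2 + 21*u + 98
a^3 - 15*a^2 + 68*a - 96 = (a - 8)*(a - 4)*(a - 3)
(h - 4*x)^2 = h^2 - 8*h*x + 16*x^2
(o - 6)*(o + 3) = o^2 - 3*o - 18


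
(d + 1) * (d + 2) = d^2 + 3*d + 2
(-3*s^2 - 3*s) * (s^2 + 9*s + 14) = -3*s^4 - 30*s^3 - 69*s^2 - 42*s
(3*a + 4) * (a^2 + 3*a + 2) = 3*a^3 + 13*a^2 + 18*a + 8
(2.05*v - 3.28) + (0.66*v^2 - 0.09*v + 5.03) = 0.66*v^2 + 1.96*v + 1.75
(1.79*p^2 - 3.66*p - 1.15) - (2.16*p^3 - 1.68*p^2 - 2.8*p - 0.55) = -2.16*p^3 + 3.47*p^2 - 0.86*p - 0.6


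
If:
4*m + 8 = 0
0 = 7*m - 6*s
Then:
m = -2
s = -7/3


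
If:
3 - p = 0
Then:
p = 3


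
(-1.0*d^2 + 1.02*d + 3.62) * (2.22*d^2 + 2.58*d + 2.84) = -2.22*d^4 - 0.3156*d^3 + 7.828*d^2 + 12.2364*d + 10.2808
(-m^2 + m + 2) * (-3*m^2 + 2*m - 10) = 3*m^4 - 5*m^3 + 6*m^2 - 6*m - 20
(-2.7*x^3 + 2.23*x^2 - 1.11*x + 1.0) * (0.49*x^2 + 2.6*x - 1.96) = -1.323*x^5 - 5.9273*x^4 + 10.5461*x^3 - 6.7668*x^2 + 4.7756*x - 1.96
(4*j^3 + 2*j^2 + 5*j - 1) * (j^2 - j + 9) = 4*j^5 - 2*j^4 + 39*j^3 + 12*j^2 + 46*j - 9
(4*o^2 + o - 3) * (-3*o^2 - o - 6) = -12*o^4 - 7*o^3 - 16*o^2 - 3*o + 18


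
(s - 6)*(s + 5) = s^2 - s - 30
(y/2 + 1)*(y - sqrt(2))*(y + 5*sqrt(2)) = y^3/2 + y^2 + 2*sqrt(2)*y^2 - 5*y + 4*sqrt(2)*y - 10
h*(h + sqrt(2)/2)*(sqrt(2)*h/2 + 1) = sqrt(2)*h^3/2 + 3*h^2/2 + sqrt(2)*h/2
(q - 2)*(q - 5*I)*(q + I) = q^3 - 2*q^2 - 4*I*q^2 + 5*q + 8*I*q - 10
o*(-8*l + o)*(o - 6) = -8*l*o^2 + 48*l*o + o^3 - 6*o^2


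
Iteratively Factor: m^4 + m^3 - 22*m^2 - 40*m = (m - 5)*(m^3 + 6*m^2 + 8*m) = (m - 5)*(m + 2)*(m^2 + 4*m) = m*(m - 5)*(m + 2)*(m + 4)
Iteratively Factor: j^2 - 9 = (j + 3)*(j - 3)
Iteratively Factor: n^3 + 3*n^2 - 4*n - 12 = (n - 2)*(n^2 + 5*n + 6) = (n - 2)*(n + 3)*(n + 2)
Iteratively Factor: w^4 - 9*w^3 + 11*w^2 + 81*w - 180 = (w - 4)*(w^3 - 5*w^2 - 9*w + 45) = (w - 4)*(w + 3)*(w^2 - 8*w + 15) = (w - 5)*(w - 4)*(w + 3)*(w - 3)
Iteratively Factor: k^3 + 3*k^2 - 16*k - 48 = (k + 3)*(k^2 - 16) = (k + 3)*(k + 4)*(k - 4)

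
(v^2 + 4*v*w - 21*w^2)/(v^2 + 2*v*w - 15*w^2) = (v + 7*w)/(v + 5*w)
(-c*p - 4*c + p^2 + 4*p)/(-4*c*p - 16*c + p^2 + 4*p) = (-c + p)/(-4*c + p)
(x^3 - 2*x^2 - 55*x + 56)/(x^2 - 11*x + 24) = (x^2 + 6*x - 7)/(x - 3)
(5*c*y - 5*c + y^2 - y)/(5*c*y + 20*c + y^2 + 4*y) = (y - 1)/(y + 4)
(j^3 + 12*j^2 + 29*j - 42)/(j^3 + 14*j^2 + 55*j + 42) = (j - 1)/(j + 1)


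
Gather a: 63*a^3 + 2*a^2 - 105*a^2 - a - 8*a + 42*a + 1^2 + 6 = 63*a^3 - 103*a^2 + 33*a + 7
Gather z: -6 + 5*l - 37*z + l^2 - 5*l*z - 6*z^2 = l^2 + 5*l - 6*z^2 + z*(-5*l - 37) - 6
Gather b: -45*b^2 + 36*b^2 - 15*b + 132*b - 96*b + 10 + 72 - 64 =-9*b^2 + 21*b + 18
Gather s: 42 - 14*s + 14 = 56 - 14*s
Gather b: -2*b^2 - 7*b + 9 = -2*b^2 - 7*b + 9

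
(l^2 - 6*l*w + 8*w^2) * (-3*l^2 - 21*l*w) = -3*l^4 - 3*l^3*w + 102*l^2*w^2 - 168*l*w^3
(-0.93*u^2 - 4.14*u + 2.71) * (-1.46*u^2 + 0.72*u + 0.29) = 1.3578*u^4 + 5.3748*u^3 - 7.2071*u^2 + 0.7506*u + 0.7859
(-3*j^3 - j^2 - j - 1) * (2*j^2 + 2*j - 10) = -6*j^5 - 8*j^4 + 26*j^3 + 6*j^2 + 8*j + 10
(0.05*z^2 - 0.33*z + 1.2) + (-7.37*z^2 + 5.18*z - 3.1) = -7.32*z^2 + 4.85*z - 1.9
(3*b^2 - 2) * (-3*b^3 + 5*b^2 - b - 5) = -9*b^5 + 15*b^4 + 3*b^3 - 25*b^2 + 2*b + 10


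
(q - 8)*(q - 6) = q^2 - 14*q + 48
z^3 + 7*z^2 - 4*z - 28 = (z - 2)*(z + 2)*(z + 7)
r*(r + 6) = r^2 + 6*r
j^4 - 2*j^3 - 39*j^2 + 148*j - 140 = (j - 5)*(j - 2)^2*(j + 7)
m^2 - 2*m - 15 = (m - 5)*(m + 3)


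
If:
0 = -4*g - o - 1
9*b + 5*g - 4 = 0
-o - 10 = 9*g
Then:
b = 13/9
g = -9/5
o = 31/5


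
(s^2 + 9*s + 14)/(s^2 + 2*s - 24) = (s^2 + 9*s + 14)/(s^2 + 2*s - 24)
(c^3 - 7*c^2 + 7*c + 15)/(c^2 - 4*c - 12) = (-c^3 + 7*c^2 - 7*c - 15)/(-c^2 + 4*c + 12)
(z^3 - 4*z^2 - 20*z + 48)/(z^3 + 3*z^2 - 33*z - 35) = (z^3 - 4*z^2 - 20*z + 48)/(z^3 + 3*z^2 - 33*z - 35)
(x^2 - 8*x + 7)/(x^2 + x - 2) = (x - 7)/(x + 2)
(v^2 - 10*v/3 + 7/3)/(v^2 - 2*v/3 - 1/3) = (3*v - 7)/(3*v + 1)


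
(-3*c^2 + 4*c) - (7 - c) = -3*c^2 + 5*c - 7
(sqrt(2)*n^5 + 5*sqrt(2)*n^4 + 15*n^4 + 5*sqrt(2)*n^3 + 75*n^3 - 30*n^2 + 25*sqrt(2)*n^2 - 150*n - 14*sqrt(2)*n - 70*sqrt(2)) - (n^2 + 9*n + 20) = sqrt(2)*n^5 + 5*sqrt(2)*n^4 + 15*n^4 + 5*sqrt(2)*n^3 + 75*n^3 - 31*n^2 + 25*sqrt(2)*n^2 - 159*n - 14*sqrt(2)*n - 70*sqrt(2) - 20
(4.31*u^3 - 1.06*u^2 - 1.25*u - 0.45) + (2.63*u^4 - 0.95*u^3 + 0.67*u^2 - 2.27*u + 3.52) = 2.63*u^4 + 3.36*u^3 - 0.39*u^2 - 3.52*u + 3.07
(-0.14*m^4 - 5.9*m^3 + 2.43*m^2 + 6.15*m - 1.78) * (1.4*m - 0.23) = -0.196*m^5 - 8.2278*m^4 + 4.759*m^3 + 8.0511*m^2 - 3.9065*m + 0.4094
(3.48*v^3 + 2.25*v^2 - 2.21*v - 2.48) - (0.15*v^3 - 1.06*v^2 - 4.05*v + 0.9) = 3.33*v^3 + 3.31*v^2 + 1.84*v - 3.38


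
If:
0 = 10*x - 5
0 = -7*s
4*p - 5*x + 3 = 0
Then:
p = -1/8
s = 0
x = 1/2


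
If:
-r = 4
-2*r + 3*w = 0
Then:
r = -4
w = -8/3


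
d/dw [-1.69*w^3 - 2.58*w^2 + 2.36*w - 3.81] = -5.07*w^2 - 5.16*w + 2.36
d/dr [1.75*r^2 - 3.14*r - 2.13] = 3.5*r - 3.14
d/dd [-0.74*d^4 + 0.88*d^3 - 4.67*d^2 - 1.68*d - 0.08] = -2.96*d^3 + 2.64*d^2 - 9.34*d - 1.68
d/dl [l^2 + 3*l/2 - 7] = 2*l + 3/2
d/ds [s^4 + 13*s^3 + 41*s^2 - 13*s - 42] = 4*s^3 + 39*s^2 + 82*s - 13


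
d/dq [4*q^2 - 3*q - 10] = 8*q - 3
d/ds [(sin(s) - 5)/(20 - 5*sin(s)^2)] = (sin(s)^2 - 10*sin(s) + 4)*cos(s)/(5*(sin(s)^2 - 4)^2)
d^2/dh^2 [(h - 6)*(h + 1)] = 2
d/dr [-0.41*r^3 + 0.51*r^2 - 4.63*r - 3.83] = -1.23*r^2 + 1.02*r - 4.63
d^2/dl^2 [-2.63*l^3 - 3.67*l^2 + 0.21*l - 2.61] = -15.78*l - 7.34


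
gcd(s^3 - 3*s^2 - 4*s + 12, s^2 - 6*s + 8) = s - 2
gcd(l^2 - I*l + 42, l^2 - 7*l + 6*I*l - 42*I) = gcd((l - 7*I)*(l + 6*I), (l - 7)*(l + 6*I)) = l + 6*I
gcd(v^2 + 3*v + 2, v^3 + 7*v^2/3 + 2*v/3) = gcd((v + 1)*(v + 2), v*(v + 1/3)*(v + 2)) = v + 2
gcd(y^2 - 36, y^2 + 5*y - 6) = y + 6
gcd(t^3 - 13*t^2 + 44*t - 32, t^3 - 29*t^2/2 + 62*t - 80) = t^2 - 12*t + 32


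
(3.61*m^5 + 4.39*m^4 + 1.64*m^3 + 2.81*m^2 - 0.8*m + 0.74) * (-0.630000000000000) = -2.2743*m^5 - 2.7657*m^4 - 1.0332*m^3 - 1.7703*m^2 + 0.504*m - 0.4662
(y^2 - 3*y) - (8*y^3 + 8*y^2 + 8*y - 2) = -8*y^3 - 7*y^2 - 11*y + 2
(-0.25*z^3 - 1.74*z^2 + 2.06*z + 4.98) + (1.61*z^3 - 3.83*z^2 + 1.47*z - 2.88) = 1.36*z^3 - 5.57*z^2 + 3.53*z + 2.1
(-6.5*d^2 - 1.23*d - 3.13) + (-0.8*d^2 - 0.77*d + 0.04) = -7.3*d^2 - 2.0*d - 3.09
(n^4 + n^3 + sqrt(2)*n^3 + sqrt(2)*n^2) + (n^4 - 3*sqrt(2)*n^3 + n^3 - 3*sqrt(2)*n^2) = 2*n^4 - 2*sqrt(2)*n^3 + 2*n^3 - 2*sqrt(2)*n^2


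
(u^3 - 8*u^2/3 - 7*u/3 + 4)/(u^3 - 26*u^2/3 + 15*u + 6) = (3*u^2 + u - 4)/(3*u^2 - 17*u - 6)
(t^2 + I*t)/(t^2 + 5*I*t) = (t + I)/(t + 5*I)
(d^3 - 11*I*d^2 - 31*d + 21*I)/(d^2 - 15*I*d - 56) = (d^2 - 4*I*d - 3)/(d - 8*I)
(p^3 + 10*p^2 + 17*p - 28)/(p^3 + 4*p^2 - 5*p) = (p^2 + 11*p + 28)/(p*(p + 5))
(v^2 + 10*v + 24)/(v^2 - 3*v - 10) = (v^2 + 10*v + 24)/(v^2 - 3*v - 10)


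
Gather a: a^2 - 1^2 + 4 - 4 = a^2 - 1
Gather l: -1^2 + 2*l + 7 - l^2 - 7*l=-l^2 - 5*l + 6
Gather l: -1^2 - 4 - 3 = -8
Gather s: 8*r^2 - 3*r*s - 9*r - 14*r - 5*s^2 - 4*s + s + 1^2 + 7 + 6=8*r^2 - 23*r - 5*s^2 + s*(-3*r - 3) + 14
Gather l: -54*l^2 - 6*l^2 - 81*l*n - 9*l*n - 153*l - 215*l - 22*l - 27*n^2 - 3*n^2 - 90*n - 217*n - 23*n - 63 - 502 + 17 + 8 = -60*l^2 + l*(-90*n - 390) - 30*n^2 - 330*n - 540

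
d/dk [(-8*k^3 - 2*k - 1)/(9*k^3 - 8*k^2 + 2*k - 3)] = (64*k^4 + 4*k^3 + 83*k^2 - 16*k + 8)/(81*k^6 - 144*k^5 + 100*k^4 - 86*k^3 + 52*k^2 - 12*k + 9)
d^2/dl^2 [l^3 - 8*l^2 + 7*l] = 6*l - 16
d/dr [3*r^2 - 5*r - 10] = 6*r - 5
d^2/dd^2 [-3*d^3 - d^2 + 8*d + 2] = -18*d - 2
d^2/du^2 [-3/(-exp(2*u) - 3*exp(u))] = 3*(-(exp(u) + 3)*(4*exp(u) + 3) + 2*(2*exp(u) + 3)^2)*exp(-u)/(exp(u) + 3)^3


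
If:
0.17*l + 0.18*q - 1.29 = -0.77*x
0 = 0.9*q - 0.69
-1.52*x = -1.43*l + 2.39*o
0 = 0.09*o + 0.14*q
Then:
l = -0.33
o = -1.19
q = 0.77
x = 1.57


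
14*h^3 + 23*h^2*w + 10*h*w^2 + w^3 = (h + w)*(2*h + w)*(7*h + w)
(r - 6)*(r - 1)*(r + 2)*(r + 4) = r^4 - r^3 - 28*r^2 - 20*r + 48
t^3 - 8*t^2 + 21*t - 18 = (t - 3)^2*(t - 2)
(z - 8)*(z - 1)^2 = z^3 - 10*z^2 + 17*z - 8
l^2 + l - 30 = (l - 5)*(l + 6)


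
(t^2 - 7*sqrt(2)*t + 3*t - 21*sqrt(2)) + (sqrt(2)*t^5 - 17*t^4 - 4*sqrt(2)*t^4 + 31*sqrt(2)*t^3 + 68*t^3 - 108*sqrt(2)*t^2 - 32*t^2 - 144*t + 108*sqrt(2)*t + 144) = sqrt(2)*t^5 - 17*t^4 - 4*sqrt(2)*t^4 + 31*sqrt(2)*t^3 + 68*t^3 - 108*sqrt(2)*t^2 - 31*t^2 - 141*t + 101*sqrt(2)*t - 21*sqrt(2) + 144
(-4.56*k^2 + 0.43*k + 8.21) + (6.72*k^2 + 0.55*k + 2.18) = 2.16*k^2 + 0.98*k + 10.39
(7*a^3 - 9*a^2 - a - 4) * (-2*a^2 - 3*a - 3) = -14*a^5 - 3*a^4 + 8*a^3 + 38*a^2 + 15*a + 12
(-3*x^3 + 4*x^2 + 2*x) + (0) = -3*x^3 + 4*x^2 + 2*x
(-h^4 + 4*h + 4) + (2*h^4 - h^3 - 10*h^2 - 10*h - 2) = h^4 - h^3 - 10*h^2 - 6*h + 2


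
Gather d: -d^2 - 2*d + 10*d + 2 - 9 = -d^2 + 8*d - 7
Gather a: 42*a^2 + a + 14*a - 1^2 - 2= 42*a^2 + 15*a - 3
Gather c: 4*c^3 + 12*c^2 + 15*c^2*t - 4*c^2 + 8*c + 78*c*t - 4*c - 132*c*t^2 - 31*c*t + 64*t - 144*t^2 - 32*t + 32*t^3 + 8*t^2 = 4*c^3 + c^2*(15*t + 8) + c*(-132*t^2 + 47*t + 4) + 32*t^3 - 136*t^2 + 32*t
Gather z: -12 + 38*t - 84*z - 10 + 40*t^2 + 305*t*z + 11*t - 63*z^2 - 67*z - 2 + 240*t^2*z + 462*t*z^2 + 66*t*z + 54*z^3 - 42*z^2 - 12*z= 40*t^2 + 49*t + 54*z^3 + z^2*(462*t - 105) + z*(240*t^2 + 371*t - 163) - 24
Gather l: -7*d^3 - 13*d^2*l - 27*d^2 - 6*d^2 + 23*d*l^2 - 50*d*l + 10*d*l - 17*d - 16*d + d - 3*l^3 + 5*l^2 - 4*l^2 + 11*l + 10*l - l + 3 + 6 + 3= -7*d^3 - 33*d^2 - 32*d - 3*l^3 + l^2*(23*d + 1) + l*(-13*d^2 - 40*d + 20) + 12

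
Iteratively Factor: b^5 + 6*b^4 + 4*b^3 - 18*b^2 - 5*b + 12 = (b - 1)*(b^4 + 7*b^3 + 11*b^2 - 7*b - 12) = (b - 1)*(b + 1)*(b^3 + 6*b^2 + 5*b - 12) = (b - 1)^2*(b + 1)*(b^2 + 7*b + 12) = (b - 1)^2*(b + 1)*(b + 4)*(b + 3)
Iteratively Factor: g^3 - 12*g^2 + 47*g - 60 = (g - 5)*(g^2 - 7*g + 12) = (g - 5)*(g - 4)*(g - 3)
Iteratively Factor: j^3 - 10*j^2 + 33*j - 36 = (j - 3)*(j^2 - 7*j + 12) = (j - 4)*(j - 3)*(j - 3)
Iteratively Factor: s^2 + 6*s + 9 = (s + 3)*(s + 3)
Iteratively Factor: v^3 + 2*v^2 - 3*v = (v - 1)*(v^2 + 3*v) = (v - 1)*(v + 3)*(v)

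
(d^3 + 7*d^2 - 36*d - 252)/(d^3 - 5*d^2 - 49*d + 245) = (d^2 - 36)/(d^2 - 12*d + 35)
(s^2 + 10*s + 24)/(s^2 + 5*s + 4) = (s + 6)/(s + 1)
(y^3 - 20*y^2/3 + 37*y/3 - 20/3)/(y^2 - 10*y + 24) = (3*y^2 - 8*y + 5)/(3*(y - 6))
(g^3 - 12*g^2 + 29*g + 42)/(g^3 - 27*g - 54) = (g^2 - 6*g - 7)/(g^2 + 6*g + 9)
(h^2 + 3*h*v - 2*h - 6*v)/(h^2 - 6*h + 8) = (h + 3*v)/(h - 4)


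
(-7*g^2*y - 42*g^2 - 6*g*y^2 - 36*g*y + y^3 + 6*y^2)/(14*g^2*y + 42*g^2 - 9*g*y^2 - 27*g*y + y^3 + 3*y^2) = (g*y + 6*g + y^2 + 6*y)/(-2*g*y - 6*g + y^2 + 3*y)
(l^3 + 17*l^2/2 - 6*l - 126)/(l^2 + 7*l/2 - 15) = (2*l^2 + 5*l - 42)/(2*l - 5)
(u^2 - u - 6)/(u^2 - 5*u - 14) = (u - 3)/(u - 7)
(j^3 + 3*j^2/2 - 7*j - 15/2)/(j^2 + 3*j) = j - 3/2 - 5/(2*j)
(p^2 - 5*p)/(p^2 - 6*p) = (p - 5)/(p - 6)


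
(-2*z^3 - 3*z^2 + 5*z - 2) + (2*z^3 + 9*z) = -3*z^2 + 14*z - 2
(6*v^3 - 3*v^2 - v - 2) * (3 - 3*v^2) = -18*v^5 + 9*v^4 + 21*v^3 - 3*v^2 - 3*v - 6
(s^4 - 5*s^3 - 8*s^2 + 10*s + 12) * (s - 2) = s^5 - 7*s^4 + 2*s^3 + 26*s^2 - 8*s - 24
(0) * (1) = 0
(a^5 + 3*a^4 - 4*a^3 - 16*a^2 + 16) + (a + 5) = a^5 + 3*a^4 - 4*a^3 - 16*a^2 + a + 21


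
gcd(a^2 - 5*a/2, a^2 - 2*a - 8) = 1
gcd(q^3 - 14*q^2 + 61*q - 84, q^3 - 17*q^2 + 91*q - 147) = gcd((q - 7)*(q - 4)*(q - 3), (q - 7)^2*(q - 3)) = q^2 - 10*q + 21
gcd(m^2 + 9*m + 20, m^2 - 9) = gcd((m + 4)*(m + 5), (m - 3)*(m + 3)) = 1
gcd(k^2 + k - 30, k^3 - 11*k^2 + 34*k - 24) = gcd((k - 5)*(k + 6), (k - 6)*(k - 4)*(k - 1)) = 1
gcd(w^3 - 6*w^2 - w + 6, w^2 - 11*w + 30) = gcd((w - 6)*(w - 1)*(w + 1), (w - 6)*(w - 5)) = w - 6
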